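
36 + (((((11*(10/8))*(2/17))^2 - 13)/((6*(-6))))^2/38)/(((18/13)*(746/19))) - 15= 108527454302797/5167964104704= 21.00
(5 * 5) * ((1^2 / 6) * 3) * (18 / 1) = 225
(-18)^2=324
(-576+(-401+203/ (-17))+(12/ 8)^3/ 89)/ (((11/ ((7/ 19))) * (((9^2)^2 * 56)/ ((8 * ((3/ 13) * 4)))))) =-102305/ 153681462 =-0.00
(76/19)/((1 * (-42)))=-2/21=-0.10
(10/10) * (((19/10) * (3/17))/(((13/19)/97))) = 105051/2210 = 47.53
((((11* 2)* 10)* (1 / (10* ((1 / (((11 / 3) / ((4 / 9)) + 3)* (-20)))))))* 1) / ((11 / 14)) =-6300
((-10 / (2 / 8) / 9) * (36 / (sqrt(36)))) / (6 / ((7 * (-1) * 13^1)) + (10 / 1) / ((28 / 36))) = -1820 / 873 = -2.08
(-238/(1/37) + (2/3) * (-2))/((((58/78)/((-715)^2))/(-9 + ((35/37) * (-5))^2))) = -3214157329926400/39701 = -80959102539.64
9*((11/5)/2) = 99/10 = 9.90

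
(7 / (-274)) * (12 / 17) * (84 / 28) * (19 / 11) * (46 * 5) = -550620 / 25619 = -21.49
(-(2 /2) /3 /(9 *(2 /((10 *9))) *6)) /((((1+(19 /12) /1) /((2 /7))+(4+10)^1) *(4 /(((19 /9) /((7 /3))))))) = -95 /34839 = -0.00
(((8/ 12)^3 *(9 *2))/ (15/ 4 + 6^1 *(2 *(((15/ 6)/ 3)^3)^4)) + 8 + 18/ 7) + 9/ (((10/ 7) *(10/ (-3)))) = 179848841551/ 18487702100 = 9.73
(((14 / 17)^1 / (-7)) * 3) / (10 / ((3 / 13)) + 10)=-9 / 1360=-0.01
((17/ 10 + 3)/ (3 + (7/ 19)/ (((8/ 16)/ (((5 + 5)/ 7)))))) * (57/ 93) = 16967/ 23870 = 0.71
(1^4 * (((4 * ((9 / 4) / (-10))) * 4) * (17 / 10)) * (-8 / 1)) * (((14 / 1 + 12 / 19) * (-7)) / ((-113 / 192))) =457325568 / 53675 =8520.27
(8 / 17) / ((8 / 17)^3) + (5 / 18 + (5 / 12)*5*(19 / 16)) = 2093 / 288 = 7.27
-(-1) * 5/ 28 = 5/ 28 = 0.18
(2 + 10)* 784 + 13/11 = 103501/11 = 9409.18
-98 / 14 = -7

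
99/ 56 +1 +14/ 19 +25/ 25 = 4793/ 1064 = 4.50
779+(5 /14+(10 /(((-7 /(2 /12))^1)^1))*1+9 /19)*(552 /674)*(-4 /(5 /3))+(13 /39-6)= 519140312 /672315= 772.17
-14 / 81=-0.17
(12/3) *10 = 40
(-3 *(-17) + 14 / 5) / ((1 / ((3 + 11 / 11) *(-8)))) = -8608 / 5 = -1721.60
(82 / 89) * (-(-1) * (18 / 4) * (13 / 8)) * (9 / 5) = 12.13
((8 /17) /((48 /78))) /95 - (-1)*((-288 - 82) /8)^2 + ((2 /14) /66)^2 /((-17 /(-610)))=2949453894263 /1378848240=2139.07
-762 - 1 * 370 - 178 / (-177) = -200186 / 177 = -1130.99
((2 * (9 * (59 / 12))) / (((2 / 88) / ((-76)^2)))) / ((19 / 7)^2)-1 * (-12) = 3052908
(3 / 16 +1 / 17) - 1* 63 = -17069 / 272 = -62.75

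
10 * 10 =100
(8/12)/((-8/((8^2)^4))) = -4194304/3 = -1398101.33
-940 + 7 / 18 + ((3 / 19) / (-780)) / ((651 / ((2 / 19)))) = -43059694634 / 45827145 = -939.61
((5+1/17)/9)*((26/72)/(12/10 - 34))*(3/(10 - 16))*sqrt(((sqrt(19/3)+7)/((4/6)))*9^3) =2795*sqrt(2*sqrt(57)+42)/66912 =0.32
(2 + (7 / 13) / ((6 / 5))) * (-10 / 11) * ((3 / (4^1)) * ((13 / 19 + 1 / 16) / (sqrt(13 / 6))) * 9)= -1951065 * sqrt(78) / 2260544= -7.62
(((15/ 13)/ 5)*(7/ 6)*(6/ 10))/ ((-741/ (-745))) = 1043/ 6422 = 0.16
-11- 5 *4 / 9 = -119 / 9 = -13.22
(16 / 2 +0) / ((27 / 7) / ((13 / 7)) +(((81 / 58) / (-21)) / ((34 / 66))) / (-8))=5742464 / 1502415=3.82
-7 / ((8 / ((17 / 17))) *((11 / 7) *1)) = -49 / 88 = -0.56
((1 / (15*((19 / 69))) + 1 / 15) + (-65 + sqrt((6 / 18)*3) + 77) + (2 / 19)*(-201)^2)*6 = 2431646 / 95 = 25596.27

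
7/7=1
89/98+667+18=67219/98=685.91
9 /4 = 2.25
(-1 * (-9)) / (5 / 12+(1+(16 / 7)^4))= 259308 / 827249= 0.31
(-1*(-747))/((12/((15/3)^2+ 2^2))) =7221/4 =1805.25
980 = 980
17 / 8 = 2.12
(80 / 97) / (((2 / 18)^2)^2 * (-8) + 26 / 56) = 14696640 / 8251693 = 1.78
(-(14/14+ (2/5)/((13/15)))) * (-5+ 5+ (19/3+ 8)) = -817/39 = -20.95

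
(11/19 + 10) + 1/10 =2029/190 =10.68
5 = 5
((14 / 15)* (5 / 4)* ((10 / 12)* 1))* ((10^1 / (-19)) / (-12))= 175 / 4104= 0.04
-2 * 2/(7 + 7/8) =-32/63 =-0.51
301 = 301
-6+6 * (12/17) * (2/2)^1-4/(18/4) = -406/153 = -2.65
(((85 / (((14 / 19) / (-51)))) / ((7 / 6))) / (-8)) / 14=247095 / 5488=45.02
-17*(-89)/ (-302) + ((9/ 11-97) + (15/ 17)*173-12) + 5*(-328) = -90389161/ 56474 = -1600.54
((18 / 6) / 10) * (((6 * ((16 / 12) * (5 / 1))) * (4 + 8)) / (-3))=-48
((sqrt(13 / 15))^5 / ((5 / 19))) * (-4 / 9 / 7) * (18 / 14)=-12844 * sqrt(195) / 826875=-0.22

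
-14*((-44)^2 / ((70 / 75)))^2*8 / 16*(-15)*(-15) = -47436840000 / 7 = -6776691428.57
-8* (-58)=464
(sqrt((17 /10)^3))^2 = 4913 /1000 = 4.91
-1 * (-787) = 787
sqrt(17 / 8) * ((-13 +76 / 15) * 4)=-119 * sqrt(34) / 15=-46.26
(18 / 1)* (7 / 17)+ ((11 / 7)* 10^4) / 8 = 234632 / 119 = 1971.70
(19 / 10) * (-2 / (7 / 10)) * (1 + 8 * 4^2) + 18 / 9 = -4888 / 7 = -698.29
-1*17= -17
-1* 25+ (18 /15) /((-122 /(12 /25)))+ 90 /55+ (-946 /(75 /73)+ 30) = -230020903 /251625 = -914.14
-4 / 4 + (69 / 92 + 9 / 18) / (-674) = -2701 / 2696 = -1.00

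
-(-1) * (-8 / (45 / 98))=-784 / 45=-17.42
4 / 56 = 1 / 14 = 0.07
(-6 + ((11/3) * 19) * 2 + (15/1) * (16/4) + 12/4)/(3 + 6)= 589/27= 21.81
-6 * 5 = -30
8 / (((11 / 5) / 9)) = 360 / 11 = 32.73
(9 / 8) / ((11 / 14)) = 63 / 44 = 1.43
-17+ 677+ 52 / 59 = 38992 / 59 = 660.88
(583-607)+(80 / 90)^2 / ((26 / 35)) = -24152 / 1053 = -22.94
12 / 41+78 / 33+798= 361096 / 451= 800.66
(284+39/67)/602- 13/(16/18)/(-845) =5138923/10486840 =0.49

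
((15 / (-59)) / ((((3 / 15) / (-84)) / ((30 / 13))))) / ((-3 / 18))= -1134000 / 767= -1478.49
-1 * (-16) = 16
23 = 23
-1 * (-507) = 507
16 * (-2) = -32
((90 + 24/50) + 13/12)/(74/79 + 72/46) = 49911173/1363800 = 36.60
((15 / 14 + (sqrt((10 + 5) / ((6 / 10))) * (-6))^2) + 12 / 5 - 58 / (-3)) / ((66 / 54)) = 581367 / 770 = 755.02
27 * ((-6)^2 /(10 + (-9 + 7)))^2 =2187 /4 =546.75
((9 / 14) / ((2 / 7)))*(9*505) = 40905 / 4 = 10226.25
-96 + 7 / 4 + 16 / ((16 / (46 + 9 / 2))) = -175 / 4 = -43.75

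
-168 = -168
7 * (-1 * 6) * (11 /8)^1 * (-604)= 34881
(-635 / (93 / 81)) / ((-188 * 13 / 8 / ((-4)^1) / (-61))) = 8366760 / 18941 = 441.73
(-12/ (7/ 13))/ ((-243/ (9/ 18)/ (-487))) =-12662/ 567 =-22.33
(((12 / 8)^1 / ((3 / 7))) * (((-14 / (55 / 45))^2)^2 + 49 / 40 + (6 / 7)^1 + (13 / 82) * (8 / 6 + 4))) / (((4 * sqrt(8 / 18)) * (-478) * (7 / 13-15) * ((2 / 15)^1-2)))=-338597526806331 / 193334047993856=-1.75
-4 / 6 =-2 / 3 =-0.67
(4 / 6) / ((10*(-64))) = -1 / 960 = -0.00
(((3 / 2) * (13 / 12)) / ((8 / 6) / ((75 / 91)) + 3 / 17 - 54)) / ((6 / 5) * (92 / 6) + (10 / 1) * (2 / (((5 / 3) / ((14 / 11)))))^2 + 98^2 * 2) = -10027875 / 6201524201888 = -0.00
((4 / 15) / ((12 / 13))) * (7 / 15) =91 / 675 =0.13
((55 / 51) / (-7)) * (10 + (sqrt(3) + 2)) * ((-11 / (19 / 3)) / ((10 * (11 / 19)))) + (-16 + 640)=11 * sqrt(3) / 238 + 74322 / 119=624.63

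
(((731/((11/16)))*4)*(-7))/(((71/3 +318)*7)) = -140352/11275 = -12.45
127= 127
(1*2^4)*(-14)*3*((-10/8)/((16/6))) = 315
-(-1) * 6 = 6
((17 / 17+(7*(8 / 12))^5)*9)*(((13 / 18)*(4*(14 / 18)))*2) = 195856388 / 2187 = 89554.82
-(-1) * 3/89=0.03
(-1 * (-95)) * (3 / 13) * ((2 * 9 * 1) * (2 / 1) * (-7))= -71820 / 13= -5524.62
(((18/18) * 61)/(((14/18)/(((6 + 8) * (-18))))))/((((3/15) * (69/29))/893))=-853047180/23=-37089007.83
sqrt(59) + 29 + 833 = 869.68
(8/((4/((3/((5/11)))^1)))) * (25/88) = 15/4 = 3.75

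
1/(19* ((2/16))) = 8/19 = 0.42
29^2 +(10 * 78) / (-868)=182302 / 217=840.10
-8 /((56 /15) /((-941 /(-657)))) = -4705 /1533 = -3.07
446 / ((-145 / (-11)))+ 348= 55366 / 145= 381.83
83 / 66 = 1.26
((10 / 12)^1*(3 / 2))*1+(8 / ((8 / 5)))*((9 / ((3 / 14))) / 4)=215 / 4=53.75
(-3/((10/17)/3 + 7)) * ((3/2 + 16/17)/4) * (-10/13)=0.20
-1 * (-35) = 35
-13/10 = -1.30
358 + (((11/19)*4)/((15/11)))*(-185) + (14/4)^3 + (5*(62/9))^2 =15674645/12312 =1273.12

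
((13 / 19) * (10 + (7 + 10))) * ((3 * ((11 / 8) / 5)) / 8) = 11583 / 6080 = 1.91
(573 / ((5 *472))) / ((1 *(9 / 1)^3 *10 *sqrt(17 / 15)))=0.00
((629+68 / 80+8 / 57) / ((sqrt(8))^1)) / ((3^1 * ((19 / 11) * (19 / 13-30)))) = -102701027 * sqrt(2) / 96430320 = -1.51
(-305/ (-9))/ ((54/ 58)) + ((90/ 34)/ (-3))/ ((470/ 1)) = 14133581/ 388314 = 36.40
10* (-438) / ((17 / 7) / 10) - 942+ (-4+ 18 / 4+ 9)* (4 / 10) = -1612747 / 85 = -18973.49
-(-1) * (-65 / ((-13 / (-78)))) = -390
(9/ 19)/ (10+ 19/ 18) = 162/ 3781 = 0.04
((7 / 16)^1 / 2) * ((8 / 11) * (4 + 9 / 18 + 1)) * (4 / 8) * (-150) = -525 / 8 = -65.62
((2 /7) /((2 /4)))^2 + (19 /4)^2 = 17945 /784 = 22.89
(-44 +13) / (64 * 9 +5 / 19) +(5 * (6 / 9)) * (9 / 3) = 108901 / 10949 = 9.95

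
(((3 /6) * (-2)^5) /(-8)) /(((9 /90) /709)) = 14180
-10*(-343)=3430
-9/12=-3/4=-0.75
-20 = -20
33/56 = 0.59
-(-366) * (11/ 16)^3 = 243573/ 2048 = 118.93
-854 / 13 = -65.69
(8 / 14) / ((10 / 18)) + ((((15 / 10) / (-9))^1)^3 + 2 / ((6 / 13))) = 40501 / 7560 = 5.36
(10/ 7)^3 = 1000/ 343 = 2.92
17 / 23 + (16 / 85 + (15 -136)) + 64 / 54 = -6275474 / 52785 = -118.89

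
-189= -189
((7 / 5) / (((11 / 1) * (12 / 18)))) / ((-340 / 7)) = -147 / 37400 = -0.00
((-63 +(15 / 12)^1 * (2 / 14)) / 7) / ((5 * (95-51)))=-1759 / 43120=-0.04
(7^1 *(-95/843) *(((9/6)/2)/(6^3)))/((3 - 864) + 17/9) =665/208578432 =0.00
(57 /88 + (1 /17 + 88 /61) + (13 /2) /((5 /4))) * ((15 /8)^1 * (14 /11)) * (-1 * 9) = -633770109 /4015264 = -157.84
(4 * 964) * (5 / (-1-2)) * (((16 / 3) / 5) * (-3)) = 61696 / 3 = 20565.33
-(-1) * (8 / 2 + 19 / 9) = 55 / 9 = 6.11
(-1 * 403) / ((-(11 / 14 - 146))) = -5642 / 2033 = -2.78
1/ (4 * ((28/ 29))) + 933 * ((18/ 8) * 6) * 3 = 4232117/ 112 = 37786.76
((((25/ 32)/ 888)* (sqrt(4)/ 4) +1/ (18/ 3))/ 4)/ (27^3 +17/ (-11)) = 104467/ 49215602688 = 0.00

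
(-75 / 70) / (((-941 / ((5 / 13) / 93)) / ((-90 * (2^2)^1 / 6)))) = -750 / 2654561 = -0.00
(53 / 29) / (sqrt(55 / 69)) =53 * sqrt(3795) / 1595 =2.05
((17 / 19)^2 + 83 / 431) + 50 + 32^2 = 167259256 / 155591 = 1074.99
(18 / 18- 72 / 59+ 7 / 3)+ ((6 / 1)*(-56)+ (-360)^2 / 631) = -14351638 / 111687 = -128.50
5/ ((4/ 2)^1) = 5/ 2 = 2.50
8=8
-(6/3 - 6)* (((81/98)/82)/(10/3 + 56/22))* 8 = 10692/194873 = 0.05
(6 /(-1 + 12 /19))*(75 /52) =-4275 /182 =-23.49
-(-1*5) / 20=1 / 4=0.25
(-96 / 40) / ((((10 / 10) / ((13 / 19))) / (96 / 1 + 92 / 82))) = -621192 / 3895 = -159.48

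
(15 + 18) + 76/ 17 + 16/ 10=3321/ 85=39.07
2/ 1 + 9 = 11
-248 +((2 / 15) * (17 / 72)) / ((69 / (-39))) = -3080381 / 12420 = -248.02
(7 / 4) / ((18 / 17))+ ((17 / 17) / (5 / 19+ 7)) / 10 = 13799 / 8280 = 1.67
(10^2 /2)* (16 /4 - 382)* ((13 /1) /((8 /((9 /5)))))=-110565 /2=-55282.50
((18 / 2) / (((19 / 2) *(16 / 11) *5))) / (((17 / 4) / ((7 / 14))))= 99 / 6460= 0.02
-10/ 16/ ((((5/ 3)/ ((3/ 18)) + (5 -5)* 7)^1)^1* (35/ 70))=-1/ 8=-0.12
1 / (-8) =-1 / 8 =-0.12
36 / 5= 7.20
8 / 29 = 0.28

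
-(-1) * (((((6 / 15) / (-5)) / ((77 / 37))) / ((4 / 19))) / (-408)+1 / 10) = 157783 / 1570800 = 0.10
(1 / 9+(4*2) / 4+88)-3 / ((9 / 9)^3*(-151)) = 122488 / 1359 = 90.13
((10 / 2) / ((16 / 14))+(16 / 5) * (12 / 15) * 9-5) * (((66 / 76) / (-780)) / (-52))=49313 / 102752000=0.00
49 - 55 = -6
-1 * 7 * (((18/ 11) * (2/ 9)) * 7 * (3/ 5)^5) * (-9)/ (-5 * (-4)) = 107163/ 171875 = 0.62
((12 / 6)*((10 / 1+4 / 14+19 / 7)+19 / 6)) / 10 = 97 / 30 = 3.23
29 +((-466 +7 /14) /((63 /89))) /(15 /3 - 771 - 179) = 72161 /2430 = 29.70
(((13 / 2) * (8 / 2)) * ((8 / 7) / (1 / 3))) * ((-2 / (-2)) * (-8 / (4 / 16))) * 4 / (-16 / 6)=29952 / 7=4278.86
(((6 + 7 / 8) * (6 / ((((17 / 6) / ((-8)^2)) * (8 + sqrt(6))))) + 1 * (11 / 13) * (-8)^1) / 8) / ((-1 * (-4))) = 97537 / 25636- 495 * sqrt(6) / 986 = 2.57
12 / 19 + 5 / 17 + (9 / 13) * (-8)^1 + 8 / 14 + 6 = 57571 / 29393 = 1.96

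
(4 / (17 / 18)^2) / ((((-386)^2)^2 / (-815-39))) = -0.00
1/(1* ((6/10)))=5/3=1.67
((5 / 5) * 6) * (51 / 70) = 153 / 35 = 4.37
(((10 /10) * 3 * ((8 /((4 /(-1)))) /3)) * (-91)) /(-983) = -182 /983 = -0.19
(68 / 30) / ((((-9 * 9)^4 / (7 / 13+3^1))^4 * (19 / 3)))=152233504 / 9316597141180572662059718644700690895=0.00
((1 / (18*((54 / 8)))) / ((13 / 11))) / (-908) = -11 / 1434186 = -0.00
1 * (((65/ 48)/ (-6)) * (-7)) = 455/ 288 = 1.58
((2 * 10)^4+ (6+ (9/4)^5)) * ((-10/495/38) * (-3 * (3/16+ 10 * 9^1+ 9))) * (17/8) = 1473999400649/27394048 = 53807.29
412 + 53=465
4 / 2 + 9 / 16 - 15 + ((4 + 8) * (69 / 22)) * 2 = 11059 / 176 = 62.84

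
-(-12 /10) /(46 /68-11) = -68 /585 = -0.12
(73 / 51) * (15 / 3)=365 / 51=7.16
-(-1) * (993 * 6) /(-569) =-5958 /569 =-10.47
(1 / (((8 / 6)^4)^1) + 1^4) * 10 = 13.16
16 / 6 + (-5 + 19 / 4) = 29 / 12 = 2.42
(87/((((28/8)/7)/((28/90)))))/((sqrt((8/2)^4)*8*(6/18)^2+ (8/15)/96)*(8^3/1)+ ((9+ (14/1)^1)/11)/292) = 7824432/1052920331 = 0.01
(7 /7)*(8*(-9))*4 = -288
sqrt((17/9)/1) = sqrt(17)/3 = 1.37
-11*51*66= -37026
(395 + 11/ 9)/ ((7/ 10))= 35660/ 63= 566.03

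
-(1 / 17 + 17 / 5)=-294 / 85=-3.46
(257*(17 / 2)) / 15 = 4369 / 30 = 145.63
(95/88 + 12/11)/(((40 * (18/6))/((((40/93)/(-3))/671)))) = -191/49423176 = -0.00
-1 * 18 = -18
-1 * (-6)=6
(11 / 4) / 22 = 1 / 8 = 0.12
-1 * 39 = -39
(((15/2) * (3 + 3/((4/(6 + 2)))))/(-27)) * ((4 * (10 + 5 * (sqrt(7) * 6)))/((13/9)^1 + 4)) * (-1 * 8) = 7200/49 + 21600 * sqrt(7)/49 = 1313.23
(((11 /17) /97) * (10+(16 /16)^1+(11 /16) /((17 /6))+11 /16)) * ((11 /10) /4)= 78529 /3588224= 0.02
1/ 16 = 0.06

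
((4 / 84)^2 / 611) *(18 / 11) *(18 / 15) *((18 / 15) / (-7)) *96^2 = -663552 / 57632575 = -0.01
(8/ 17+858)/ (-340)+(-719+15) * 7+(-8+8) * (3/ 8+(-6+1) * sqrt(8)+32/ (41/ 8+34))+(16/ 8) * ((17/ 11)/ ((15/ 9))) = -156682431/ 31790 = -4928.67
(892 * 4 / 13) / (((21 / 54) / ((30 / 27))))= 71360 / 91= 784.18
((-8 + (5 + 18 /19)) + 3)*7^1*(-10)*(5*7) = -44100 /19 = -2321.05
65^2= 4225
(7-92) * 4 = -340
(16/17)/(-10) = -8/85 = -0.09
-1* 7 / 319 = -7 / 319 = -0.02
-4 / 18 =-2 / 9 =-0.22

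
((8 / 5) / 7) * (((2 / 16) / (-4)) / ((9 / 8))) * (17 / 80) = -17 / 12600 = -0.00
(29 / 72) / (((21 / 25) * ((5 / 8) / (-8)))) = -1160 / 189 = -6.14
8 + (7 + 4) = 19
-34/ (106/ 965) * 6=-98430/ 53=-1857.17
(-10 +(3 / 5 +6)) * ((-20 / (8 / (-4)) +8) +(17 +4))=-663 / 5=-132.60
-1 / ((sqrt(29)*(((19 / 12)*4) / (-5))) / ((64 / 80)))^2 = -144 / 10469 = -0.01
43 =43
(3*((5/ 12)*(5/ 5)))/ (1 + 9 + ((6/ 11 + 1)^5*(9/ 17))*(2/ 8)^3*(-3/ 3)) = 12884080/ 102320951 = 0.13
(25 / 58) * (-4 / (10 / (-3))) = 15 / 29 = 0.52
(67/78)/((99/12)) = 134/1287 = 0.10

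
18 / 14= 9 / 7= 1.29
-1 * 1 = -1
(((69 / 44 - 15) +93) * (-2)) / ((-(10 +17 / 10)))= 1945 / 143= 13.60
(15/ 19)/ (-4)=-15/ 76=-0.20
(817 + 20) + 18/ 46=837.39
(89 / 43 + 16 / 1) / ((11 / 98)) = 76146 / 473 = 160.99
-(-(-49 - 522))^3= -186169411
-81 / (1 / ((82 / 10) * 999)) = -3317679 / 5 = -663535.80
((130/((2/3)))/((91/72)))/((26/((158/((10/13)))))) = 8532/7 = 1218.86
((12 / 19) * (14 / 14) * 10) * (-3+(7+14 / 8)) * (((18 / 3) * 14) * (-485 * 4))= -112442400 / 19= -5918021.05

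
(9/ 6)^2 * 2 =9/ 2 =4.50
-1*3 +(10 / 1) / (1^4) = 7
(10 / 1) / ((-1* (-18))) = 5 / 9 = 0.56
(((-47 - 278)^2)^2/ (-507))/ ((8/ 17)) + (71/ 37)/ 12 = -41523827983/ 888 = -46761067.55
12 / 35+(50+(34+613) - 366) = 331.34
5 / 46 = 0.11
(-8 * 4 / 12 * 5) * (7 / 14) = -20 / 3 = -6.67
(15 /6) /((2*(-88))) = -5 /352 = -0.01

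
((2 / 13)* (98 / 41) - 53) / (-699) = 0.08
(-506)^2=256036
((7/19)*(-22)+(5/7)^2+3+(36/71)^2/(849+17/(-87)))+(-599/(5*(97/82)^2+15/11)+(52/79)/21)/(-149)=-819327003157452045866/199150888811088820305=-4.11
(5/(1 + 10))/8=5/88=0.06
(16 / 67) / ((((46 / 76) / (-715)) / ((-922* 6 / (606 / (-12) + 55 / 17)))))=-81765615360 / 2476387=-33018.11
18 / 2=9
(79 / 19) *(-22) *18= -31284 / 19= -1646.53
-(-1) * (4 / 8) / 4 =1 / 8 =0.12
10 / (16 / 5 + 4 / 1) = 25 / 18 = 1.39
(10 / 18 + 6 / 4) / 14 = 37 / 252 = 0.15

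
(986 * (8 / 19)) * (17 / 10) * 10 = 134096 / 19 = 7057.68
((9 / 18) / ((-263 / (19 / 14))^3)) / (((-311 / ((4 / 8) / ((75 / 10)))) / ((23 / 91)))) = 157757 / 42381311172149040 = 0.00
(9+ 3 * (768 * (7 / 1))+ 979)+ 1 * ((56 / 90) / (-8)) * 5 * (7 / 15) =4621271 / 270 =17115.82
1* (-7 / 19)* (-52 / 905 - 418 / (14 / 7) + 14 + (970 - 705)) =-443086 / 17195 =-25.77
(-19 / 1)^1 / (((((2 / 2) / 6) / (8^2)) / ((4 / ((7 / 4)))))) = -116736 / 7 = -16676.57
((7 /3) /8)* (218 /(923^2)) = 763 /10223148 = 0.00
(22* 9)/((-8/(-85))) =8415/4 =2103.75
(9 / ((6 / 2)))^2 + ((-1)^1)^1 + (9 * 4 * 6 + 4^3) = 288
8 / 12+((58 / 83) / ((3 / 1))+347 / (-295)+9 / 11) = 437542 / 808005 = 0.54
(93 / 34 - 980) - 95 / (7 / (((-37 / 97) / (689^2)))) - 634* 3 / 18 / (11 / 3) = -121286811148115 / 120553499066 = -1006.08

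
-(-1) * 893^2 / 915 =797449 / 915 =871.53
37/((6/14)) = 259/3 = 86.33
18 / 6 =3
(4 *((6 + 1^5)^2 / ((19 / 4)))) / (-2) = -392 / 19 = -20.63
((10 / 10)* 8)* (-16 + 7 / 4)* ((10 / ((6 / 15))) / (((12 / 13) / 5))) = -30875 / 2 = -15437.50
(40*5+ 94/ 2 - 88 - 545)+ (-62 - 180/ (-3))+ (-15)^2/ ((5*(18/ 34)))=-303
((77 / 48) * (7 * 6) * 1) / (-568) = -539 / 4544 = -0.12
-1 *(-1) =1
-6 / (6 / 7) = -7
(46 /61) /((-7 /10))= -460 /427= -1.08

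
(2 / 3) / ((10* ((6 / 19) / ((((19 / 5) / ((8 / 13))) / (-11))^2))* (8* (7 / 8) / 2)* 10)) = 1159171 / 609840000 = 0.00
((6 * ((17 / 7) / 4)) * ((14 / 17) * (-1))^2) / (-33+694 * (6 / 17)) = 14 / 1201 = 0.01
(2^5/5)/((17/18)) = 576/85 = 6.78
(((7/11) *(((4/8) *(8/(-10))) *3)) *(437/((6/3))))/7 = -1311/55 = -23.84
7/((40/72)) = 63/5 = 12.60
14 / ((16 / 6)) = 21 / 4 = 5.25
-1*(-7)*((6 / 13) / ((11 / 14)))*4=2352 / 143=16.45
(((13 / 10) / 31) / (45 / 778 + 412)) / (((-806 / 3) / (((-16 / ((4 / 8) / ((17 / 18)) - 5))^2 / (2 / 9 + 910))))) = -3035367 / 569427359237120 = -0.00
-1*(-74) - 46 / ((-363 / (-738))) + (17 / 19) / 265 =-11890613 / 609235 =-19.52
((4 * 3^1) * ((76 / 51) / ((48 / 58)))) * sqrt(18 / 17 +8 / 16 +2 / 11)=551 * sqrt(243474) / 9537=28.51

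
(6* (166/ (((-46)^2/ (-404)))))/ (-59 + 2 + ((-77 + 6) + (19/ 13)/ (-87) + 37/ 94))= 10694763144/ 7177541299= 1.49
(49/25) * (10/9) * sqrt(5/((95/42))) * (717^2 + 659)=2655016 * sqrt(798)/45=1666694.78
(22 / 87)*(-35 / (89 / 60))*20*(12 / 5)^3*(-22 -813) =3555256320 / 2581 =1377472.42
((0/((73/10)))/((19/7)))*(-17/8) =0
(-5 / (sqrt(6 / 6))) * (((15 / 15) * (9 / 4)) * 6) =-135 / 2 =-67.50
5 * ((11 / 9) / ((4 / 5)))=275 / 36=7.64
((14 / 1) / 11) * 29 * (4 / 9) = 1624 / 99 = 16.40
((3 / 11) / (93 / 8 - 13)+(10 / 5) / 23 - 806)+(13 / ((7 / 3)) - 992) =-34920471 / 19481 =-1792.54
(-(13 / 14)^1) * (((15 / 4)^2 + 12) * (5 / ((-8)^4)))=-27105 / 917504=-0.03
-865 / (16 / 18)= -973.12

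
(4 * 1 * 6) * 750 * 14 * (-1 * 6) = -1512000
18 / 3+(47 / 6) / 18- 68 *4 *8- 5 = -234853 / 108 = -2174.56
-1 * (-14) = 14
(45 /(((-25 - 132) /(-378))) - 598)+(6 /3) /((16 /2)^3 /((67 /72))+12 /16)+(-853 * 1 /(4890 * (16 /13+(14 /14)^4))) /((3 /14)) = -805456331069509 /1643730274845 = -490.02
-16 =-16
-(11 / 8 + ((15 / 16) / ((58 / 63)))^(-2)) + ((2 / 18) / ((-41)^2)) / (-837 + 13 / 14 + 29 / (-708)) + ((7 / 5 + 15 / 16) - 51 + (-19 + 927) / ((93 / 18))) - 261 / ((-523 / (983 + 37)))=1022677891417563123147529 / 1613654866692197859600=633.76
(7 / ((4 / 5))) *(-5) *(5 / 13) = -875 / 52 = -16.83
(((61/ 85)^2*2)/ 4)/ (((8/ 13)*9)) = 48373/ 1040400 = 0.05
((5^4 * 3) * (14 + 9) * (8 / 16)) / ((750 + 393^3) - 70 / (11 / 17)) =474375 / 1335380174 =0.00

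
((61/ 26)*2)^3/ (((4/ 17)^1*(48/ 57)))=521.41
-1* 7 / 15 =-7 / 15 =-0.47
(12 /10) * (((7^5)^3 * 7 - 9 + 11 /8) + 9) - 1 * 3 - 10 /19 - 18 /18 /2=15154216339737153 /380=39879516683518.82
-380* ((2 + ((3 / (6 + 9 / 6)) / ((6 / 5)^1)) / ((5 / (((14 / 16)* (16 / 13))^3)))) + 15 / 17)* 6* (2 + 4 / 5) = -3535550704 / 186745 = -18932.51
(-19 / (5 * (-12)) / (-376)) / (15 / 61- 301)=0.00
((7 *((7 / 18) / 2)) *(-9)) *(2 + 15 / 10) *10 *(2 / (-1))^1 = 1715 / 2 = 857.50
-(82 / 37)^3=-551368 / 50653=-10.89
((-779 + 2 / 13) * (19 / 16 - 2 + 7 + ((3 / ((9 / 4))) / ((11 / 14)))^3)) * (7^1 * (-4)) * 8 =33429999750 / 17303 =1932034.89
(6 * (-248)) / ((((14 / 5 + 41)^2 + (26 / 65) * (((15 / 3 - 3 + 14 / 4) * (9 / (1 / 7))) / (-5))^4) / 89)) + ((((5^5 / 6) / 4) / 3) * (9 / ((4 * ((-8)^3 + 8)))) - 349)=-349.21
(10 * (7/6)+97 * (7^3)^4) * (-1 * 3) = -4027814575526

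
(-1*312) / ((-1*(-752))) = -39 / 94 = -0.41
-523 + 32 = -491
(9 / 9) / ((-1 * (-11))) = 1 / 11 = 0.09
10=10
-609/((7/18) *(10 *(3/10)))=-522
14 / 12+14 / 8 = 35 / 12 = 2.92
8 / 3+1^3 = 11 / 3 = 3.67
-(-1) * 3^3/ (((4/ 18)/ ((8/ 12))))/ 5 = 81/ 5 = 16.20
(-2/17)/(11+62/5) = -10/1989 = -0.01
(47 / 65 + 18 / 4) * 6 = 2037 / 65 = 31.34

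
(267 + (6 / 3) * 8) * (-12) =-3396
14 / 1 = 14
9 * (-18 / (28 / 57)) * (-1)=4617 / 14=329.79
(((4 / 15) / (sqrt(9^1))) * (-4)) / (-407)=16 / 18315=0.00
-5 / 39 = -0.13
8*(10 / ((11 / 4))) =320 / 11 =29.09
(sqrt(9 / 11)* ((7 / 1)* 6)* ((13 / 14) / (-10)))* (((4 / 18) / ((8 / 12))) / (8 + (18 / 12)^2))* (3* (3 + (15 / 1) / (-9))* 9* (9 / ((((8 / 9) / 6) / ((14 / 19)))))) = -2388204* sqrt(11) / 42845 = -184.87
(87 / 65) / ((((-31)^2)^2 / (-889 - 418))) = -113709 / 60028865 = -0.00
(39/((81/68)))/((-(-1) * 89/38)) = 33592/2403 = 13.98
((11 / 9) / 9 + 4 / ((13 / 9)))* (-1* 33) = -33649 / 351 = -95.87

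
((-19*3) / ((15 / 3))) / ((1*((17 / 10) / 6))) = -684 / 17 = -40.24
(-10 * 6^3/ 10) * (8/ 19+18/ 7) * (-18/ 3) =515808/ 133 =3878.26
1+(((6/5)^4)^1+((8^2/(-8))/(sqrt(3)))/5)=1921/625 - 8 * sqrt(3)/15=2.15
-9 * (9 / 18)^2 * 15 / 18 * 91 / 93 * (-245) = 111475 / 248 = 449.50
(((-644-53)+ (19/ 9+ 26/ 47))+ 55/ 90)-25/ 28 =-8227049/ 11844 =-694.62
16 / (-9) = -16 / 9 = -1.78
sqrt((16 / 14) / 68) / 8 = sqrt(238) / 952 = 0.02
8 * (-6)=-48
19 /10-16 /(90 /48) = -199 /30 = -6.63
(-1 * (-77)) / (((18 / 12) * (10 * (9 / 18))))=154 / 15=10.27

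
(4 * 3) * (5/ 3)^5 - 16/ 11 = 136204/ 891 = 152.87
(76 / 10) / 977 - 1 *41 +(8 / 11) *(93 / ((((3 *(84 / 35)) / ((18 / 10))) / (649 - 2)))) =585667953 / 53735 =10899.19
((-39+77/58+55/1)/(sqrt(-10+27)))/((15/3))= 201 * sqrt(17)/986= 0.84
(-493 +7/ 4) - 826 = -5269/ 4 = -1317.25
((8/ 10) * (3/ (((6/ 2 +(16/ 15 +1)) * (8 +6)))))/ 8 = 9/ 2128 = 0.00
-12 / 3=-4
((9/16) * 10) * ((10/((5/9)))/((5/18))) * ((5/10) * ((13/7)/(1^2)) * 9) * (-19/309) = -540189/2884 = -187.31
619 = 619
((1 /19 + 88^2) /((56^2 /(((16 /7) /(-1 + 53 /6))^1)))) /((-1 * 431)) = -441411 /264029738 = -0.00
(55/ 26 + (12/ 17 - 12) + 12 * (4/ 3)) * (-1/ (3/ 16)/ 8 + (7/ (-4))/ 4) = -53265/ 7072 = -7.53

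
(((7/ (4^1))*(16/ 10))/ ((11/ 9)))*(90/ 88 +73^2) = 14774823/ 1210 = 12210.60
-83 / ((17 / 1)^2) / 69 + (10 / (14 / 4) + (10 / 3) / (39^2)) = 2.86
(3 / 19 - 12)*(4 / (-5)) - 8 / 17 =2908 / 323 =9.00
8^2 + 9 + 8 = 81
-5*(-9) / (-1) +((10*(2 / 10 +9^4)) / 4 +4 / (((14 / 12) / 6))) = 114650 / 7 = 16378.57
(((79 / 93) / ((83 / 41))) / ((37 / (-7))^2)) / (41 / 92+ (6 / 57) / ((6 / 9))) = 277426828 / 11148513105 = 0.02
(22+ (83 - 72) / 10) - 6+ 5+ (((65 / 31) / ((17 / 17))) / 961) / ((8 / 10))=13169247 / 595820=22.10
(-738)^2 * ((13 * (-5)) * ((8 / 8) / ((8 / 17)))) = -150457905 / 2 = -75228952.50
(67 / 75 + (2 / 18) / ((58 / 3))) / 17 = 3911 / 73950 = 0.05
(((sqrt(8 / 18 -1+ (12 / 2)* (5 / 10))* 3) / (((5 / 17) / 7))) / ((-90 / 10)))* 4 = -476* sqrt(22) / 45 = -49.61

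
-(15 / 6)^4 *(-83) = 51875 / 16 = 3242.19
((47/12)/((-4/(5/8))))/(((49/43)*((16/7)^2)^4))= -1188843145/1649267441664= -0.00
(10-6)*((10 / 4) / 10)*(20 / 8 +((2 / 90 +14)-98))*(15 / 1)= -7333 / 6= -1222.17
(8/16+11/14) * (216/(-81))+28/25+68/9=8264/1575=5.25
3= 3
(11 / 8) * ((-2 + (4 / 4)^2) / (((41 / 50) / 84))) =-140.85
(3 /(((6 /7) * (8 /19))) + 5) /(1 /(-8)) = -213 /2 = -106.50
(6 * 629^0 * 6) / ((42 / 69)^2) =4761 / 49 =97.16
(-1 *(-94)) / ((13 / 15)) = 1410 / 13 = 108.46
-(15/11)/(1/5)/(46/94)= -3525/253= -13.93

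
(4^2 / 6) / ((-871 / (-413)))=3304 / 2613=1.26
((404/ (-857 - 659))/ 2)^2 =10201/ 574564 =0.02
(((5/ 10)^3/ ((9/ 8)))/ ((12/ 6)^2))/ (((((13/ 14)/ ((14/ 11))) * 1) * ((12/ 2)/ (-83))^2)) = 337561/ 46332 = 7.29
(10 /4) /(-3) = -0.83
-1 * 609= -609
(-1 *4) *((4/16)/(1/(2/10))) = -1/5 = -0.20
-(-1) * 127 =127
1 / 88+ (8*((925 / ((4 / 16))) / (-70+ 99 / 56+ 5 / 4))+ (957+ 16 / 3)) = 46851719 / 90024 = 520.44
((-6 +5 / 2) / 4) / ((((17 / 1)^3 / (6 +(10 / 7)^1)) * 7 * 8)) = -13 / 550256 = -0.00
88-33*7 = -143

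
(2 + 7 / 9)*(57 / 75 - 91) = -752 / 3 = -250.67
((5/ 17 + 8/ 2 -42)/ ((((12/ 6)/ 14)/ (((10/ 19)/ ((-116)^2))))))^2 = 503329225/ 4722554844736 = 0.00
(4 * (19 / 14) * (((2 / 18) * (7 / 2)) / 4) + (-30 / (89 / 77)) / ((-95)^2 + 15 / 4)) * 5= 60737825 / 23142492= 2.62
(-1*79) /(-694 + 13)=79 /681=0.12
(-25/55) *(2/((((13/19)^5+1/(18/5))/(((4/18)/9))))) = -99043960/1887313131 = -0.05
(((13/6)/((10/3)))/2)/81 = 13/3240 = 0.00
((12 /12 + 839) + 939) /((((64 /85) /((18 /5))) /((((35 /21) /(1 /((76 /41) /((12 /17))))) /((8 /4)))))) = 48842445 /2624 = 18613.74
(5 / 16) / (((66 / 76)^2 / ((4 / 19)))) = 95 / 1089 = 0.09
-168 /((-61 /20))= 3360 /61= 55.08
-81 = -81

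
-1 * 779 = -779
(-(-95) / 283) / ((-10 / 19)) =-361 / 566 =-0.64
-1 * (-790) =790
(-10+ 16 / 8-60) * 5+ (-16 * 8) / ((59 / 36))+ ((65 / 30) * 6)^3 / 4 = 30951 / 236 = 131.15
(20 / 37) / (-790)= -0.00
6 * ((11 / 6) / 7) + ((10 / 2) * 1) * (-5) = -164 / 7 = -23.43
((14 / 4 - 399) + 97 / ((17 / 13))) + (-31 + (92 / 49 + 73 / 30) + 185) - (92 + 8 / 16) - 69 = -8109571 / 24990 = -324.51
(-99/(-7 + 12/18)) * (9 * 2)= 5346/19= 281.37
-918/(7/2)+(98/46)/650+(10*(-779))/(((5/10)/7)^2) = -159811253857/104650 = -1527102.28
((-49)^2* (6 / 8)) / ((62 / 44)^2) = 871563 / 961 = 906.93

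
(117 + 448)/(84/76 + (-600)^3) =-10735/4103999979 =-0.00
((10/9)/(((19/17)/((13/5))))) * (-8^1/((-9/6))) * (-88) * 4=-2489344/513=-4852.52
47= 47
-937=-937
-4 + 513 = 509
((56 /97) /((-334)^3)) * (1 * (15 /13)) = -105 /5873060843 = -0.00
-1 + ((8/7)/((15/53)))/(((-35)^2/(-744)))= -148027/42875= -3.45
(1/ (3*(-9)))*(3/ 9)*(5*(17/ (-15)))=17/ 243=0.07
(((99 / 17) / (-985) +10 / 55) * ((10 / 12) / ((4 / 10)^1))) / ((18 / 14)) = 1134035 / 3978612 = 0.29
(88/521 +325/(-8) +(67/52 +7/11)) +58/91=-158099743/4172168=-37.89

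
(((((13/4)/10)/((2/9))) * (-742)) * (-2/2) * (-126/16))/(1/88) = -752026.28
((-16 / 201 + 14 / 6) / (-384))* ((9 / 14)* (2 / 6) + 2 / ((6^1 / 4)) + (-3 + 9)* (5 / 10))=-28841 / 1080576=-0.03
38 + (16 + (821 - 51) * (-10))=-7646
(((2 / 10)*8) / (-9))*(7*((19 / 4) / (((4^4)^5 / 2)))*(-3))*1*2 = 133 / 2061584302080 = 0.00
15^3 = 3375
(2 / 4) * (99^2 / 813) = 3267 / 542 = 6.03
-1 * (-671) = 671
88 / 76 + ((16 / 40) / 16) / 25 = 22019 / 19000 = 1.16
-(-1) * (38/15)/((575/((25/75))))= 38/25875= 0.00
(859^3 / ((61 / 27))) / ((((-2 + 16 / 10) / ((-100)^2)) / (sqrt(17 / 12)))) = -71306975137500 * sqrt(51) / 61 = -8348092777054.77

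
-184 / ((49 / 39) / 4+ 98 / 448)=-229632 / 665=-345.31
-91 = -91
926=926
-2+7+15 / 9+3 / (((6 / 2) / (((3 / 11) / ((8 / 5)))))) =1805 / 264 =6.84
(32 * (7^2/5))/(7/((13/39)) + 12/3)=1568/125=12.54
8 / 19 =0.42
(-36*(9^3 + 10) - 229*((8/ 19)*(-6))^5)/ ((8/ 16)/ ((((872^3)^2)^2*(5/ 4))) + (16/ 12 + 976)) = -10907106419708709491386908257971767044084858880/ 3508082503442518311640654120081983886041635017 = -3.11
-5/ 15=-1/ 3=-0.33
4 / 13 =0.31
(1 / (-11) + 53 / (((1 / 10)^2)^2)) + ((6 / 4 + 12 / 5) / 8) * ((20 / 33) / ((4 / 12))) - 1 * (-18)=23320827 / 44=530018.80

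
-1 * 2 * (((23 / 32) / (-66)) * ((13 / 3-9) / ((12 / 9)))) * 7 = -0.53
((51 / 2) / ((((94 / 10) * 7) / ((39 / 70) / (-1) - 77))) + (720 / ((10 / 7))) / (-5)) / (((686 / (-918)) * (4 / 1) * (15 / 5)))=922168179 / 63194320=14.59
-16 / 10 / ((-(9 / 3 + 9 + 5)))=0.09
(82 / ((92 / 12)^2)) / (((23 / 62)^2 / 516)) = 1463825952 / 279841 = 5230.92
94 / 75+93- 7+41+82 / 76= 368597 / 2850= 129.33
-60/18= -10/3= -3.33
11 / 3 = 3.67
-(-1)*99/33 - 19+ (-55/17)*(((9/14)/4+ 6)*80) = -191654/119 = -1610.54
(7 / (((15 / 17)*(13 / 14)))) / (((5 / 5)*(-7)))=-238 / 195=-1.22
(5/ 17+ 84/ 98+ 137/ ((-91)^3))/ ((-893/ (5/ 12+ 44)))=-151147853/ 2639991081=-0.06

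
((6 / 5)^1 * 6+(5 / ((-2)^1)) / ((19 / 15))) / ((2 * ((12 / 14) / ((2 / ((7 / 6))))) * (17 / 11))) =10923 / 3230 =3.38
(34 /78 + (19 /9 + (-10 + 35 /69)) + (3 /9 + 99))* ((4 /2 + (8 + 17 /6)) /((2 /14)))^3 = 38930826465685 /581256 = 66977074.59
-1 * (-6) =6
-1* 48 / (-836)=12 / 209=0.06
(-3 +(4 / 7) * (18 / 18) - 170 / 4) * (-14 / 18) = 629 / 18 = 34.94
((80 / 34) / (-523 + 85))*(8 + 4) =-80 / 1241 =-0.06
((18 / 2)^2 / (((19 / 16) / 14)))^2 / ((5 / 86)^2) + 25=2434798453081 / 9025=269783762.11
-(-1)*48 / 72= 2 / 3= 0.67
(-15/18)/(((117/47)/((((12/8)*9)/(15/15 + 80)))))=-235/4212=-0.06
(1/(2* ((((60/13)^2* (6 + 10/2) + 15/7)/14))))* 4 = 33124/279735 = 0.12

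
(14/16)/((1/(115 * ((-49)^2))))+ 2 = 1932821/8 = 241602.62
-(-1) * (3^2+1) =10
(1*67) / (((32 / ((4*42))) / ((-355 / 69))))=-1809.73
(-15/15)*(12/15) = -4/5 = -0.80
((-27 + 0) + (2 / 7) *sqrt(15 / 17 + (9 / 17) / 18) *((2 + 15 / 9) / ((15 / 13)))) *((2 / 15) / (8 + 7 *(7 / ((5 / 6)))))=-9 / 167 + 143 *sqrt(1054) / 2682855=-0.05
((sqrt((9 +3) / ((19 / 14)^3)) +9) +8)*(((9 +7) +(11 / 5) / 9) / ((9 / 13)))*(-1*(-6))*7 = 3725176*sqrt(798) / 48735 +2261714 / 135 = 18912.71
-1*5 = -5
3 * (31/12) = 31/4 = 7.75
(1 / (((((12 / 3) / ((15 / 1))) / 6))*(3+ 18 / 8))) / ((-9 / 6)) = -20 / 7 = -2.86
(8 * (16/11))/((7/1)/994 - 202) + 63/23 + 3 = 5.68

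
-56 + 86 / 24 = -629 / 12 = -52.42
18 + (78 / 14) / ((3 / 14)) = 44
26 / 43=0.60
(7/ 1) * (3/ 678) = 7/ 226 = 0.03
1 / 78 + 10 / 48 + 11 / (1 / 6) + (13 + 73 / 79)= 658473 / 8216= 80.15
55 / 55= 1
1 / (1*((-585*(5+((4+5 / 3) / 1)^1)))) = -1 / 6240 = -0.00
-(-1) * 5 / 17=5 / 17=0.29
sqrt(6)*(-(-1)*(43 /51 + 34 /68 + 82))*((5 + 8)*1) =110513*sqrt(6) /102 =2653.93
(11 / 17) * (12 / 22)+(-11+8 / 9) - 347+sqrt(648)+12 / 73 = -3982796 / 11169+18 * sqrt(2) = -331.14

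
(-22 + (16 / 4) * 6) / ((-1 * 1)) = -2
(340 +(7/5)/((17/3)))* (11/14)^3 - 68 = 22633531/233240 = 97.04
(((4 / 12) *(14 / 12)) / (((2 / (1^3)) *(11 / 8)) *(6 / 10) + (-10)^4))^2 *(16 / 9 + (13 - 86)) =-3140900 / 29169623593881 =-0.00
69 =69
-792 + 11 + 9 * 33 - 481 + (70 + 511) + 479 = 95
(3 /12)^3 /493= 1 /31552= 0.00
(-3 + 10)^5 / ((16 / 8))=16807 / 2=8403.50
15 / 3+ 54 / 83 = 5.65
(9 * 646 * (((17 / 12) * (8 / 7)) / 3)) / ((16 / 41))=8040.39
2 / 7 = 0.29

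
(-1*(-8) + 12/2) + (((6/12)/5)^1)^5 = 1400001/100000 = 14.00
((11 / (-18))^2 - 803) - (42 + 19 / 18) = -274001 / 324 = -845.68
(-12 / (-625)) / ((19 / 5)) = 12 / 2375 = 0.01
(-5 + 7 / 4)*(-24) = 78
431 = 431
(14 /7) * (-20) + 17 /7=-37.57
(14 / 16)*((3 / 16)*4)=21 / 32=0.66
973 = 973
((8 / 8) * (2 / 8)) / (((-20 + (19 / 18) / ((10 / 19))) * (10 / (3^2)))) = -0.01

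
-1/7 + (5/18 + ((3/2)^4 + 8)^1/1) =13303/1008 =13.20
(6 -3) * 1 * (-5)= -15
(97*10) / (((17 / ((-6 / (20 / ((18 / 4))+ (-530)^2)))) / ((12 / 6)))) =-5238 / 2148919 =-0.00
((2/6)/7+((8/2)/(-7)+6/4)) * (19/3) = 779/126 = 6.18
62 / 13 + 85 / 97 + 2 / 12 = 43975 / 7566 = 5.81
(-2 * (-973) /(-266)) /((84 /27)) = -2.35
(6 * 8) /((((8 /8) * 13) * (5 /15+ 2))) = 144 /91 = 1.58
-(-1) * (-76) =-76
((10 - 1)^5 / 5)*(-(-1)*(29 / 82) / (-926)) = -1712421 / 379660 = -4.51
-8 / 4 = -2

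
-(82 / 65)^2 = -6724 / 4225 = -1.59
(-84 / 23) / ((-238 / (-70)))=-420 / 391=-1.07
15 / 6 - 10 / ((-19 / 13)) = 355 / 38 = 9.34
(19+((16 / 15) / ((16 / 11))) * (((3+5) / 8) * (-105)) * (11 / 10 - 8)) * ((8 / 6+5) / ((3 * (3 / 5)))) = 104557 / 54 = 1936.24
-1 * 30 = -30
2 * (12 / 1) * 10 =240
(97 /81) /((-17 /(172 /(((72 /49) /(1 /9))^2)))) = -10014571 /144551952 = -0.07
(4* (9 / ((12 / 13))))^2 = 1521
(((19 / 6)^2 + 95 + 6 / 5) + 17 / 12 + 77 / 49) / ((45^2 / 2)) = 68806 / 637875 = 0.11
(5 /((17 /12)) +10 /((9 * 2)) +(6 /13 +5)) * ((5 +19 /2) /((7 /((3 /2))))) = 137663 /4641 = 29.66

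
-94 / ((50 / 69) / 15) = -1945.80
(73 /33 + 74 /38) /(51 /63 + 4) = 18256 /21109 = 0.86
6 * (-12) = -72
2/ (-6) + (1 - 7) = -19/ 3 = -6.33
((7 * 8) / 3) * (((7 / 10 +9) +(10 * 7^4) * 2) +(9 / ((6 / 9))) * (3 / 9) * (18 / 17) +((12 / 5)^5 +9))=47722065188 / 53125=898297.70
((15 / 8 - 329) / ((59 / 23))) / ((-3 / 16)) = 120382 / 177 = 680.12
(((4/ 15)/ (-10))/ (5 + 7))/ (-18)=1/ 8100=0.00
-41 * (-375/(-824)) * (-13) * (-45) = -8994375/824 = -10915.50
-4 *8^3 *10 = -20480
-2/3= -0.67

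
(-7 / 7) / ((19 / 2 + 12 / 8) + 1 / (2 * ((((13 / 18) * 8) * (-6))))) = -208 / 2285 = -0.09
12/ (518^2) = 3/ 67081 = 0.00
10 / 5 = 2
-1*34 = -34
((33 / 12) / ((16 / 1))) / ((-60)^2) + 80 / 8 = 2304011 / 230400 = 10.00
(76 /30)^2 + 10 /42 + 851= 857.66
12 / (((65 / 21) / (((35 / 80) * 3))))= 1323 / 260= 5.09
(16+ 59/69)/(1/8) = 134.84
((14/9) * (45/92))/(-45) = -0.02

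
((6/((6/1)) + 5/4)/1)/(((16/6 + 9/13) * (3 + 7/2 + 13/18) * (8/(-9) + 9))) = 2187/191260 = 0.01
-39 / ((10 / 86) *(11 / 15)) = -5031 / 11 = -457.36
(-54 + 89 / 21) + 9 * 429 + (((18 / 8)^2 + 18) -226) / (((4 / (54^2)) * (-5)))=56111203 / 1680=33399.53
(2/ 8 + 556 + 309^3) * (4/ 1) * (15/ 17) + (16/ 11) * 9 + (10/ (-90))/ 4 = 701019529481/ 6732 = 104132431.59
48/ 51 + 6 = 118/ 17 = 6.94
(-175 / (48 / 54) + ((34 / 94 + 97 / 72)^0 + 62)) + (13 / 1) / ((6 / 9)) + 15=-795 / 8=-99.38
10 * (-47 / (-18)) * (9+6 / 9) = 6815 / 27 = 252.41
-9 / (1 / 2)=-18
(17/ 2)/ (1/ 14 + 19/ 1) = 119/ 267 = 0.45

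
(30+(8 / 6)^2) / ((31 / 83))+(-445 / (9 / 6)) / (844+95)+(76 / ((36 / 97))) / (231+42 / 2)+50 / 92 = 43590714101 / 506147292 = 86.12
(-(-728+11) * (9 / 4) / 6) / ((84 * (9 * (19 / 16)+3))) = 239 / 1022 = 0.23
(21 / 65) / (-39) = -7 / 845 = -0.01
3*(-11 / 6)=-11 / 2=-5.50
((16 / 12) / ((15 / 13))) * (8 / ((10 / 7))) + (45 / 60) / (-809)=4710941 / 728100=6.47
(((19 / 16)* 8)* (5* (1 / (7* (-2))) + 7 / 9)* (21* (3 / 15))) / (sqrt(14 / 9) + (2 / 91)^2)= -25016901 / 4800246550 + 69054985727* sqrt(14) / 19200986200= 13.45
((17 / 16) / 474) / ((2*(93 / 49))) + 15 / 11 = 21168523 / 15516864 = 1.36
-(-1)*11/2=11/2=5.50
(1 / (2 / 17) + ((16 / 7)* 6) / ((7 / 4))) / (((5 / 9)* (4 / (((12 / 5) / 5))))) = 43227 / 12250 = 3.53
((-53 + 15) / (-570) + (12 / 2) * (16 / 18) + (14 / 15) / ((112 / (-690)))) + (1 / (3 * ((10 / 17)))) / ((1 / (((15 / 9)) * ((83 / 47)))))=11149 / 8460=1.32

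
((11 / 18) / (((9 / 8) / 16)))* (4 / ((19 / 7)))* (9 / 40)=2464 / 855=2.88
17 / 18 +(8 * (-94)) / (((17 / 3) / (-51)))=121841 / 18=6768.94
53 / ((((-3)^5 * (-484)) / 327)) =5777 / 39204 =0.15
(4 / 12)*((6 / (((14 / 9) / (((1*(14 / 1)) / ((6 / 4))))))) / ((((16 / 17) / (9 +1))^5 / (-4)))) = -13311159375 / 2048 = -6499589.54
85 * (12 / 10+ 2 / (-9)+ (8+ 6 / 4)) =16031 / 18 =890.61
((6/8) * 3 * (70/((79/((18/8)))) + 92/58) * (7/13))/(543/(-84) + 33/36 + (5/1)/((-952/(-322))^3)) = -852942746376/1052942016919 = -0.81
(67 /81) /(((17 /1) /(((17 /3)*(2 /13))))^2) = 268 /123201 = 0.00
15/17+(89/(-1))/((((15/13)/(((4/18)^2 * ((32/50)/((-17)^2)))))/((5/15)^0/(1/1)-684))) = 58320409/8778375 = 6.64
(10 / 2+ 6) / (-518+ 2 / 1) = -11 / 516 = -0.02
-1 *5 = -5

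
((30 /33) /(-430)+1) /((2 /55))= 1180 /43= 27.44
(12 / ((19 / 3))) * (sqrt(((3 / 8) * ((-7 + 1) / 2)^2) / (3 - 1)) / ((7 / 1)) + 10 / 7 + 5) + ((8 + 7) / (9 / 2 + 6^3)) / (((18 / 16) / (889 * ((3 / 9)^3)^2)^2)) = 27 * sqrt(3) / 133 + 23416841900 / 1908404631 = 12.62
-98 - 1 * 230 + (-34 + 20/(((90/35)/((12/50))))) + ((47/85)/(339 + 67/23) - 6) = -734211253/2005320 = -366.13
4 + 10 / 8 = 5.25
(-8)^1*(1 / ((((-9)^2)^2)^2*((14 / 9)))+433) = -115977432316 / 33480783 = -3464.00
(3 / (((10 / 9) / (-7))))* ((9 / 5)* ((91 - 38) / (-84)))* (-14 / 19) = -30051 / 1900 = -15.82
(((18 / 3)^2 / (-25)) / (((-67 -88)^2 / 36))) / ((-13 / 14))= 18144 / 7808125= 0.00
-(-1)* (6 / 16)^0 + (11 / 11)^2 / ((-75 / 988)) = -913 / 75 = -12.17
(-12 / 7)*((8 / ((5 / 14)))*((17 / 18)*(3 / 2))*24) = -6528 / 5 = -1305.60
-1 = -1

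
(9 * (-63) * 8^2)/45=-4032/5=-806.40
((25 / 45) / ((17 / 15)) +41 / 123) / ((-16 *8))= -7 / 1088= -0.01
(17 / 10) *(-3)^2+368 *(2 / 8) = 1073 / 10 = 107.30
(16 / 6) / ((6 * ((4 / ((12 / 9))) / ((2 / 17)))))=8 / 459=0.02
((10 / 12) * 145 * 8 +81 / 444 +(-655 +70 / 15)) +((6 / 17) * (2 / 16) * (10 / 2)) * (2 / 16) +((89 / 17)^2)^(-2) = 1199269837368937 / 3788627480544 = 316.54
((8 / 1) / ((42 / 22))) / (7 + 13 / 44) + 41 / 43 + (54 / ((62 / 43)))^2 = 391138029620 / 278558343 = 1404.15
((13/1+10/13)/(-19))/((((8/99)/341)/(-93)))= 561986073/1976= 284405.91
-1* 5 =-5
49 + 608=657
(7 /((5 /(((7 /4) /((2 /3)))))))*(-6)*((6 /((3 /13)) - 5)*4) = -9261 /5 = -1852.20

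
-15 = -15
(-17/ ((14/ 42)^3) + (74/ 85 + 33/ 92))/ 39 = -3579767/ 304980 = -11.74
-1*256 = -256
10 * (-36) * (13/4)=-1170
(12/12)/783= 1/783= 0.00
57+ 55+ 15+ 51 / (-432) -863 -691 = -205505 / 144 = -1427.12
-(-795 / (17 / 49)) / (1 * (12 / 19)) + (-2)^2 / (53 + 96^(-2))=120510201787 / 33214532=3628.24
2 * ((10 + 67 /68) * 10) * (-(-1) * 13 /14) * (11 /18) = 59345 /476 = 124.67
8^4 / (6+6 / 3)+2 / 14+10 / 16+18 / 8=28841 / 56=515.02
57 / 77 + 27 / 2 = 2193 / 154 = 14.24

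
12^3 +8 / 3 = 5192 / 3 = 1730.67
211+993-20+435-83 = 1536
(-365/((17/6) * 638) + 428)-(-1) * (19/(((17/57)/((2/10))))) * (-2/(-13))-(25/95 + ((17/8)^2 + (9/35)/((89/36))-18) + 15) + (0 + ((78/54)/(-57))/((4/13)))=3084410204100847/7210051168320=427.79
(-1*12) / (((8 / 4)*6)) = -1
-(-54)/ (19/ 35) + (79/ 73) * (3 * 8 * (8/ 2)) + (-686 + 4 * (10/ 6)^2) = -5886044/ 12483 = -471.52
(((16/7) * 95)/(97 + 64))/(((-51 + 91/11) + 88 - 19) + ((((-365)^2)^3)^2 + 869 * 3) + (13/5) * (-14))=83600/346577990273852218318757125405107781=0.00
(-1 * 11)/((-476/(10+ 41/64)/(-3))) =-22473/30464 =-0.74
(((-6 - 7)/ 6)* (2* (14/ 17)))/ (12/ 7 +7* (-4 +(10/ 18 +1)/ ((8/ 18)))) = 2548/ 1275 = 2.00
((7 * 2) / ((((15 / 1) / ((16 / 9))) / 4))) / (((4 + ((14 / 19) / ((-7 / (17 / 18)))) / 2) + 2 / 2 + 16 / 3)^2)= 3881472 / 61846445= 0.06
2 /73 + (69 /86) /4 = 5725 /25112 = 0.23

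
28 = 28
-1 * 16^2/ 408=-32/ 51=-0.63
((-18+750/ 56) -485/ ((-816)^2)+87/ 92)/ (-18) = 392600197/ 1929650688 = 0.20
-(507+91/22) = -11245/22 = -511.14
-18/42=-3/7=-0.43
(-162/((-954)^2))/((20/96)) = -0.00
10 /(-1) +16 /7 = -54 /7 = -7.71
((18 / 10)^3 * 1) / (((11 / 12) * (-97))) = -8748 / 133375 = -0.07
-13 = -13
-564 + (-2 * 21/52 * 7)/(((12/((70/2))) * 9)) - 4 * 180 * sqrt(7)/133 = -529619/936 - 720 * sqrt(7)/133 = -580.16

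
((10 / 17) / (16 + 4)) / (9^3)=1 / 24786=0.00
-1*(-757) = 757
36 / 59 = 0.61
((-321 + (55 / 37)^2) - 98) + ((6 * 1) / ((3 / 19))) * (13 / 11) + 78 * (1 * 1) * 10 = 6145860 / 15059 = 408.12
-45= -45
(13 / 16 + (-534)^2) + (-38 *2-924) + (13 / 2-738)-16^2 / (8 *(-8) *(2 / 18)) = 4535381 / 16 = 283461.31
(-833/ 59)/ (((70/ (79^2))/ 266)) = -98776307/ 295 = -334834.94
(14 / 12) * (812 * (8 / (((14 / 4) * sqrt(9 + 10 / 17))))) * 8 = 5594.30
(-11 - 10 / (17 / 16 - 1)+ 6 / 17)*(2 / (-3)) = 1934 / 17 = 113.76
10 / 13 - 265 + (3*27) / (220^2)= -166252947 / 629200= -264.23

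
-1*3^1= -3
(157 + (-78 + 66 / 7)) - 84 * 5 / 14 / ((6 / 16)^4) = -270007 / 189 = -1428.61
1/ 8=0.12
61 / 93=0.66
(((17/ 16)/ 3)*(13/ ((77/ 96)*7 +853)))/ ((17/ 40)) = 1040/ 82427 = 0.01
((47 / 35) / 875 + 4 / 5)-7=-189828 / 30625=-6.20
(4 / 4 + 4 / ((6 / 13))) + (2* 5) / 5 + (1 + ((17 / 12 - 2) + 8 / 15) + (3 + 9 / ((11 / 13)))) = 17327 / 660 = 26.25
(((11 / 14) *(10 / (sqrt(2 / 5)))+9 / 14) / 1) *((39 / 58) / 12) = 117 / 3248+715 *sqrt(10) / 3248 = 0.73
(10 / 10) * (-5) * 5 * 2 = -50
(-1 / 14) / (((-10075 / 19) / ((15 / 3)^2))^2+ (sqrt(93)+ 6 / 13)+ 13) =-5102445478 / 33084570420349+ 22024249*sqrt(93) / 66169140840698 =-0.00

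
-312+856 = 544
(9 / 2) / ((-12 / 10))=-15 / 4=-3.75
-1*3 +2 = -1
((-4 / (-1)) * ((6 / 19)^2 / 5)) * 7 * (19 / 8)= 126 / 95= 1.33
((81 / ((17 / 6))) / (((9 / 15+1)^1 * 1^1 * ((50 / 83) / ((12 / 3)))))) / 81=249 / 170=1.46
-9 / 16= -0.56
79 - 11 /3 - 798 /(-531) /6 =40135 /531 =75.58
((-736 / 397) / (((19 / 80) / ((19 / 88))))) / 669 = -7360 / 2921523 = -0.00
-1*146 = -146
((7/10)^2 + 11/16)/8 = 471/3200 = 0.15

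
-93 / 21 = -31 / 7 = -4.43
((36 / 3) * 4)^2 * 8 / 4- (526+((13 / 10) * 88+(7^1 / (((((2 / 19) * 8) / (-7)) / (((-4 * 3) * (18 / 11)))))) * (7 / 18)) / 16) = 4047.08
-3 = -3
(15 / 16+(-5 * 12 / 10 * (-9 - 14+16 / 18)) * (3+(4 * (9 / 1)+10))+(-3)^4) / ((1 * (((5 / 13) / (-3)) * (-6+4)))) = 821509 / 32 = 25672.16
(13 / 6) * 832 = 5408 / 3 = 1802.67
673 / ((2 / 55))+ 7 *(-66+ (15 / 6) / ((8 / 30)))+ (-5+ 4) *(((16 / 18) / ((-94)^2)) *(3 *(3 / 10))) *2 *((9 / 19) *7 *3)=30405678071 / 1678840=18111.12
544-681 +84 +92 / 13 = -597 / 13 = -45.92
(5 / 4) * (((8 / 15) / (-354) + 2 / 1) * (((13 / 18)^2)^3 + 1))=103039954549 / 36120981888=2.85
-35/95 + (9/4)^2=1427/304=4.69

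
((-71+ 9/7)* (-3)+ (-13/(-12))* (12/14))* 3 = 8823/14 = 630.21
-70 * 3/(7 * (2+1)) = -10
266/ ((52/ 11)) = 1463/ 26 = 56.27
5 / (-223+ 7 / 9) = -9 / 400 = -0.02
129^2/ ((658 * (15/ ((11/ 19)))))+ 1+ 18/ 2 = 686117/ 62510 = 10.98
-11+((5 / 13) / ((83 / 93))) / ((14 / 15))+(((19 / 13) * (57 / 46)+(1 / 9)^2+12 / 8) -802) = -22773311971 / 28142478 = -809.21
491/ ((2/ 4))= 982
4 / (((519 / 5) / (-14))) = -280 / 519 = -0.54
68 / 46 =34 / 23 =1.48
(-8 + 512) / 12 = 42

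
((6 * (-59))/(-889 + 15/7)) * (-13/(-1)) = 16107/3104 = 5.19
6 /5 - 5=-19 /5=-3.80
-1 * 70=-70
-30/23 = -1.30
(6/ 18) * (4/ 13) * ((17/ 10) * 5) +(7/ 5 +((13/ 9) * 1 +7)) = 6269/ 585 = 10.72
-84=-84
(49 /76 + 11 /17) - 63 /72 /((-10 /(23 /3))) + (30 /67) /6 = 10581181 /5193840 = 2.04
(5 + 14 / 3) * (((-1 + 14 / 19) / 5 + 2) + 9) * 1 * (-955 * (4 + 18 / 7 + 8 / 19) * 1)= -1785773600 / 2527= -706677.32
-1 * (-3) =3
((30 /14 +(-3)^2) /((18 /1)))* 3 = 13 /7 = 1.86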